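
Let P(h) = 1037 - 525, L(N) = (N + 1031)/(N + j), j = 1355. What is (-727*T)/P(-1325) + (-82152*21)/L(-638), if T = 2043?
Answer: -211302863847/67072 ≈ -3.1504e+6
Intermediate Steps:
L(N) = (1031 + N)/(1355 + N) (L(N) = (N + 1031)/(N + 1355) = (1031 + N)/(1355 + N))
P(h) = 512
(-727*T)/P(-1325) + (-82152*21)/L(-638) = -727*2043/512 + (-82152*21)/(((1031 - 638)/(1355 - 638))) = -1485261*1/512 - 1725192/(393/717) = -1485261/512 - 1725192/((1/717)*393) = -1485261/512 - 1725192/131/239 = -1485261/512 - 1725192*239/131 = -1485261/512 - 412320888/131 = -211302863847/67072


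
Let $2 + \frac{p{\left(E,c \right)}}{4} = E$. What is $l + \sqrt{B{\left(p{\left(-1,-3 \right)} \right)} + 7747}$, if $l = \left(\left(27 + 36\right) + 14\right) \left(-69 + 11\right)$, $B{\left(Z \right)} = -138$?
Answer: $-4466 + \sqrt{7609} \approx -4378.8$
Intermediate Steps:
$p{\left(E,c \right)} = -8 + 4 E$
$l = -4466$ ($l = \left(63 + 14\right) \left(-58\right) = 77 \left(-58\right) = -4466$)
$l + \sqrt{B{\left(p{\left(-1,-3 \right)} \right)} + 7747} = -4466 + \sqrt{-138 + 7747} = -4466 + \sqrt{7609}$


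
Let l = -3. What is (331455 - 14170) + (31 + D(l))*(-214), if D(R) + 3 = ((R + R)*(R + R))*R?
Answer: 334405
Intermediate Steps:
D(R) = -3 + 4*R³ (D(R) = -3 + ((R + R)*(R + R))*R = -3 + ((2*R)*(2*R))*R = -3 + (4*R²)*R = -3 + 4*R³)
(331455 - 14170) + (31 + D(l))*(-214) = (331455 - 14170) + (31 + (-3 + 4*(-3)³))*(-214) = 317285 + (31 + (-3 + 4*(-27)))*(-214) = 317285 + (31 + (-3 - 108))*(-214) = 317285 + (31 - 111)*(-214) = 317285 - 80*(-214) = 317285 + 17120 = 334405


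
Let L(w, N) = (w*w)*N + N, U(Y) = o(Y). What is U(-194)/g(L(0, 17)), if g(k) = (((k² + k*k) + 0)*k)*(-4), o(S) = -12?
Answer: 3/9826 ≈ 0.00030531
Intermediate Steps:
U(Y) = -12
L(w, N) = N + N*w² (L(w, N) = w²*N + N = N*w² + N = N + N*w²)
g(k) = -8*k³ (g(k) = (((k² + k²) + 0)*k)*(-4) = ((2*k² + 0)*k)*(-4) = ((2*k²)*k)*(-4) = (2*k³)*(-4) = -8*k³)
U(-194)/g(L(0, 17)) = -12*(-1/(39304*(1 + 0²)³)) = -12*(-1/(39304*(1 + 0)³)) = -12/((-8*(17*1)³)) = -12/((-8*17³)) = -12/((-8*4913)) = -12/(-39304) = -12*(-1/39304) = 3/9826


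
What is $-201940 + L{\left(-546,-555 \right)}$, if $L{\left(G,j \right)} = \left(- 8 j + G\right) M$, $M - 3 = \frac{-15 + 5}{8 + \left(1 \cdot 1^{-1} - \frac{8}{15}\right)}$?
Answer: $- \frac{24746866}{127} \approx -1.9486 \cdot 10^{5}$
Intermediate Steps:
$M = \frac{231}{127}$ ($M = 3 + \frac{-15 + 5}{8 + \left(1 \cdot 1^{-1} - \frac{8}{15}\right)} = 3 - \frac{10}{8 + \left(1 \cdot 1 - \frac{8}{15}\right)} = 3 - \frac{10}{8 + \left(1 - \frac{8}{15}\right)} = 3 - \frac{10}{8 + \frac{7}{15}} = 3 - \frac{10}{\frac{127}{15}} = 3 - \frac{150}{127} = \frac{231}{127} \approx 1.8189$)
$L{\left(G,j \right)} = - \frac{1848 j}{127} + \frac{231 G}{127}$ ($L{\left(G,j \right)} = \left(- 8 j + G\right) \frac{231}{127} = \left(G - 8 j\right) \frac{231}{127} = - \frac{1848 j}{127} + \frac{231 G}{127}$)
$-201940 + L{\left(-546,-555 \right)} = -201940 + \left(\left(- \frac{1848}{127}\right) \left(-555\right) + \frac{231}{127} \left(-546\right)\right) = -201940 + \left(\frac{1025640}{127} - \frac{126126}{127}\right) = -201940 + \frac{899514}{127} = - \frac{24746866}{127}$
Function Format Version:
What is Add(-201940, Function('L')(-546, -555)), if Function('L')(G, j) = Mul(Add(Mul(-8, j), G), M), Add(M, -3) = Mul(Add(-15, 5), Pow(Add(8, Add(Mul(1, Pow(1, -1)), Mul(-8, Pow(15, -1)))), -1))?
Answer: Rational(-24746866, 127) ≈ -1.9486e+5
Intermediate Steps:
M = Rational(231, 127) (M = Add(3, Mul(Add(-15, 5), Pow(Add(8, Add(Mul(1, Pow(1, -1)), Mul(-8, Pow(15, -1)))), -1))) = Add(3, Mul(-10, Pow(Add(8, Add(Mul(1, 1), Mul(-8, Rational(1, 15)))), -1))) = Add(3, Mul(-10, Pow(Add(8, Add(1, Rational(-8, 15))), -1))) = Add(3, Mul(-10, Pow(Add(8, Rational(7, 15)), -1))) = Add(3, Mul(-10, Pow(Rational(127, 15), -1))) = Add(3, Mul(-10, Rational(15, 127))) = Add(3, Rational(-150, 127)) = Rational(231, 127) ≈ 1.8189)
Function('L')(G, j) = Add(Mul(Rational(-1848, 127), j), Mul(Rational(231, 127), G)) (Function('L')(G, j) = Mul(Add(Mul(-8, j), G), Rational(231, 127)) = Mul(Add(G, Mul(-8, j)), Rational(231, 127)) = Add(Mul(Rational(-1848, 127), j), Mul(Rational(231, 127), G)))
Add(-201940, Function('L')(-546, -555)) = Add(-201940, Add(Mul(Rational(-1848, 127), -555), Mul(Rational(231, 127), -546))) = Add(-201940, Add(Rational(1025640, 127), Rational(-126126, 127))) = Add(-201940, Rational(899514, 127)) = Rational(-24746866, 127)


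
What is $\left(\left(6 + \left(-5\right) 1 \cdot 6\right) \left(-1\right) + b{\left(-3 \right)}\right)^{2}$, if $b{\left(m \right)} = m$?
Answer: $441$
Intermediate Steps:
$\left(\left(6 + \left(-5\right) 1 \cdot 6\right) \left(-1\right) + b{\left(-3 \right)}\right)^{2} = \left(\left(6 + \left(-5\right) 1 \cdot 6\right) \left(-1\right) - 3\right)^{2} = \left(\left(6 - 30\right) \left(-1\right) - 3\right)^{2} = \left(\left(-24\right) \left(-1\right) - 3\right)^{2} = \left(24 - 3\right)^{2} = 21^{2} = 441$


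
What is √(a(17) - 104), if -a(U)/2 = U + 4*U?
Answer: I*√274 ≈ 16.553*I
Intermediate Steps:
a(U) = -10*U (a(U) = -2*(U + 4*U) = -10*U)
√(a(17) - 104) = √(-10*17 - 104) = √(-170 - 104) = √(-274) = I*√274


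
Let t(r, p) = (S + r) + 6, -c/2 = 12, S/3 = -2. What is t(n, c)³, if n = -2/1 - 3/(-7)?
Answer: -1331/343 ≈ -3.8805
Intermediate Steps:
S = -6 (S = 3*(-2) = -6)
c = -24 (c = -2*12 = -24)
n = -11/7 (n = -2*1 - 3*(-⅐) = -2 + 3/7 = -11/7 ≈ -1.5714)
t(r, p) = r (t(r, p) = (-6 + r) + 6 = r)
t(n, c)³ = (-11/7)³ = -1331/343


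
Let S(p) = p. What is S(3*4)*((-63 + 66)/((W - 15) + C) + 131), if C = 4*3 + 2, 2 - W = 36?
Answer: 54984/35 ≈ 1571.0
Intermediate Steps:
W = -34 (W = 2 - 1*36 = 2 - 36 = -34)
C = 14 (C = 12 + 2 = 14)
S(3*4)*((-63 + 66)/((W - 15) + C) + 131) = (3*4)*((-63 + 66)/((-34 - 15) + 14) + 131) = 12*(3/(-49 + 14) + 131) = 12*(3/(-35) + 131) = 12*(3*(-1/35) + 131) = 12*(-3/35 + 131) = 12*(4582/35) = 54984/35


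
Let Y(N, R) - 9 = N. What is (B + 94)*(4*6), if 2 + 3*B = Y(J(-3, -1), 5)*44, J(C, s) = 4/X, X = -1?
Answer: 4000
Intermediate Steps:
J(C, s) = -4 (J(C, s) = 4/(-1) = 4*(-1) = -4)
Y(N, R) = 9 + N
B = 218/3 (B = -⅔ + ((9 - 4)*44)/3 = -⅔ + (5*44)/3 = -⅔ + (⅓)*220 = -⅔ + 220/3 = 218/3 ≈ 72.667)
(B + 94)*(4*6) = (218/3 + 94)*(4*6) = (500/3)*24 = 4000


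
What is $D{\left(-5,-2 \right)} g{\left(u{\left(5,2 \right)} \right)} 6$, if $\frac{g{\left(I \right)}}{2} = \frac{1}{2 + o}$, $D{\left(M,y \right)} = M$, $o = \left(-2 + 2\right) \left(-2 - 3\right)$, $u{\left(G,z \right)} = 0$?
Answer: $-30$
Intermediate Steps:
$o = 0$ ($o = 0 \left(-5\right) = 0$)
$g{\left(I \right)} = 1$ ($g{\left(I \right)} = \frac{2}{2 + 0} = \frac{2}{2} = 2 \cdot \frac{1}{2} = 1$)
$D{\left(-5,-2 \right)} g{\left(u{\left(5,2 \right)} \right)} 6 = \left(-5\right) 1 \cdot 6 = \left(-5\right) 6 = -30$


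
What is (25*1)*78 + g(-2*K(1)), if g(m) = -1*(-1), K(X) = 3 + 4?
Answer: 1951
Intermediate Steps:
K(X) = 7
g(m) = 1
(25*1)*78 + g(-2*K(1)) = (25*1)*78 + 1 = 25*78 + 1 = 1950 + 1 = 1951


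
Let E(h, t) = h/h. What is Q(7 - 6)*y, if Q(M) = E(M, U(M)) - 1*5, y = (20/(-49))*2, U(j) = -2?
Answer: 160/49 ≈ 3.2653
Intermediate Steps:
E(h, t) = 1
y = -40/49 (y = (20*(-1/49))*2 = -20/49*2 = -40/49 ≈ -0.81633)
Q(M) = -4 (Q(M) = 1 - 1*5 = 1 - 5 = -4)
Q(7 - 6)*y = -4*(-40/49) = 160/49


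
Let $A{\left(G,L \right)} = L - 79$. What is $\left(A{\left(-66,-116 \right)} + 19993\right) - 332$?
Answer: $19466$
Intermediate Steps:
$A{\left(G,L \right)} = -79 + L$ ($A{\left(G,L \right)} = L - 79 = -79 + L$)
$\left(A{\left(-66,-116 \right)} + 19993\right) - 332 = \left(\left(-79 - 116\right) + 19993\right) - 332 = \left(-195 + 19993\right) - 332 = 19798 - 332 = 19466$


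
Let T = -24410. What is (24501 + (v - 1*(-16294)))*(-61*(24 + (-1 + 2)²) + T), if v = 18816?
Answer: -1546011285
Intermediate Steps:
(24501 + (v - 1*(-16294)))*(-61*(24 + (-1 + 2)²) + T) = (24501 + (18816 - 1*(-16294)))*(-61*(24 + (-1 + 2)²) - 24410) = (24501 + (18816 + 16294))*(-61*(24 + 1²) - 24410) = (24501 + 35110)*(-61*(24 + 1) - 24410) = 59611*(-61*25 - 24410) = 59611*(-1525 - 24410) = 59611*(-25935) = -1546011285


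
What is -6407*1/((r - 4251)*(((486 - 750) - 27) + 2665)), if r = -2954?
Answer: 6407/17104670 ≈ 0.00037458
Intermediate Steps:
-6407*1/((r - 4251)*(((486 - 750) - 27) + 2665)) = -6407*1/((-2954 - 4251)*(((486 - 750) - 27) + 2665)) = -6407*(-1/(7205*((-264 - 27) + 2665))) = -6407*(-1/(7205*(-291 + 2665))) = -6407/(2374*(-7205)) = -6407/(-17104670) = -6407*(-1/17104670) = 6407/17104670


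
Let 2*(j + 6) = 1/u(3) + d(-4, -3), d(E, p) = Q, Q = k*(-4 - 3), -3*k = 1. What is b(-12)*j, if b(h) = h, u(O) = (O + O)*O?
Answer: 173/3 ≈ 57.667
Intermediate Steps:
k = -1/3 (k = -1/3*1 = -1/3 ≈ -0.33333)
Q = 7/3 (Q = -(-4 - 3)/3 = -1/3*(-7) = 7/3 ≈ 2.3333)
u(O) = 2*O**2 (u(O) = (2*O)*O = 2*O**2)
d(E, p) = 7/3
j = -173/36 (j = -6 + (1/(2*3**2) + 7/3)/2 = -6 + (1/(2*9) + 7/3)/2 = -6 + (1/18 + 7/3)/2 = -6 + (1/2)*(43/18) = -6 + 43/36 = -173/36 ≈ -4.8056)
b(-12)*j = -12*(-173/36) = 173/3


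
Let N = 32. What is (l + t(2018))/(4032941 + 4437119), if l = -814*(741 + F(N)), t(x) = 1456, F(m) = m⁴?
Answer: -427071291/4235030 ≈ -100.84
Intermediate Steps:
l = -854144038 (l = -814*(741 + 32⁴) = -814*(741 + 1048576) = -814*1049317 = -854144038)
(l + t(2018))/(4032941 + 4437119) = (-854144038 + 1456)/(4032941 + 4437119) = -854142582/8470060 = -854142582*1/8470060 = -427071291/4235030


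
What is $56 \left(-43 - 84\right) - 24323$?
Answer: $-31435$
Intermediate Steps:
$56 \left(-43 - 84\right) - 24323 = 56 \left(-127\right) - 24323 = -7112 - 24323 = -31435$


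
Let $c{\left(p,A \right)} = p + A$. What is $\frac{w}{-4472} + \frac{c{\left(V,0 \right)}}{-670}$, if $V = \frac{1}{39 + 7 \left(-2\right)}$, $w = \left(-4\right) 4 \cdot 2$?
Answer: $\frac{66441}{9363250} \approx 0.0070959$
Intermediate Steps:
$w = -32$ ($w = \left(-16\right) 2 = -32$)
$V = \frac{1}{25}$ ($V = \frac{1}{39 - 14} = \frac{1}{25} \approx 0.04$)
$c{\left(p,A \right)} = A + p$
$\frac{w}{-4472} + \frac{c{\left(V,0 \right)}}{-670} = - \frac{32}{-4472} + \frac{0 + \frac{1}{25}}{-670} = \left(-32\right) \left(- \frac{1}{4472}\right) + \frac{1}{25} \left(- \frac{1}{670}\right) = \frac{4}{559} - \frac{1}{16750} = \frac{66441}{9363250}$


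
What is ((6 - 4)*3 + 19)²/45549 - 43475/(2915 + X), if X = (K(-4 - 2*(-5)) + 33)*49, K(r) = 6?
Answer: -1977226525/219819474 ≈ -8.9948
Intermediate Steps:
X = 1911 (X = (6 + 33)*49 = 39*49 = 1911)
((6 - 4)*3 + 19)²/45549 - 43475/(2915 + X) = ((6 - 4)*3 + 19)²/45549 - 43475/(2915 + 1911) = (2*3 + 19)²*(1/45549) - 43475/4826 = (6 + 19)²*(1/45549) - 43475*1/4826 = 25²*(1/45549) - 43475/4826 = 625*(1/45549) - 43475/4826 = 625/45549 - 43475/4826 = -1977226525/219819474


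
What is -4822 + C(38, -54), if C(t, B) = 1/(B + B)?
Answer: -520777/108 ≈ -4822.0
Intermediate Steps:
C(t, B) = 1/(2*B)
-4822 + C(38, -54) = -4822 + (½)/(-54) = -4822 + (½)*(-1/54) = -4822 - 1/108 = -520777/108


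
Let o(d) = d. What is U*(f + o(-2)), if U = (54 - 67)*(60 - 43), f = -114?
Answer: 25636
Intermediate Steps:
U = -221 (U = -13*17 = -221)
U*(f + o(-2)) = -221*(-114 - 2) = -221*(-116) = 25636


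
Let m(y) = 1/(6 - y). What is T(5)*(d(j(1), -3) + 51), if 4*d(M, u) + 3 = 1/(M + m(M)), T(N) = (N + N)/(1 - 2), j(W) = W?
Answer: -6055/12 ≈ -504.58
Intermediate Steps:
T(N) = -2*N (T(N) = (2*N)/(-1) = (2*N)*(-1) = -2*N)
d(M, u) = -3/4 + 1/(4*(M - 1/(-6 + M)))
T(5)*(d(j(1), -3) + 51) = (-2*5)*((3 - (-1 + 3*1)*(-6 + 1))/(4*(-1 + 1*(-6 + 1))) + 51) = -10*((3 - 1*(-1 + 3)*(-5))/(4*(-1 + 1*(-5))) + 51) = -10*((3 - 1*2*(-5))/(4*(-1 - 5)) + 51) = -10*((1/4)*(3 + 10)/(-6) + 51) = -10*((1/4)*(-1/6)*13 + 51) = -10*(-13/24 + 51) = -10*1211/24 = -6055/12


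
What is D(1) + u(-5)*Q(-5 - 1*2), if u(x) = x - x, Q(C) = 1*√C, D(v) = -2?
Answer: -2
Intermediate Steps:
Q(C) = √C
u(x) = 0
D(1) + u(-5)*Q(-5 - 1*2) = -2 + 0*√(-5 - 1*2) = -2 + 0*√(-5 - 2) = -2 + 0*√(-7) = -2 + 0*(I*√7) = -2 + 0 = -2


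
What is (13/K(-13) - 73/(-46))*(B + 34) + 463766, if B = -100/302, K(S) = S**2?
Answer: 20941100424/45149 ≈ 4.6382e+5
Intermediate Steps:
B = -50/151 (B = -100*1/302 = -50/151 ≈ -0.33113)
(13/K(-13) - 73/(-46))*(B + 34) + 463766 = (13/((-13)**2) - 73/(-46))*(-50/151 + 34) + 463766 = (13/169 - 73*(-1/46))*(5084/151) + 463766 = (13*(1/169) + 73/46)*(5084/151) + 463766 = (1/13 + 73/46)*(5084/151) + 463766 = (995/598)*(5084/151) + 463766 = 2529290/45149 + 463766 = 20941100424/45149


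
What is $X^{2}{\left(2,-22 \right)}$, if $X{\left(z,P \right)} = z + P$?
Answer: $400$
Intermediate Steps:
$X{\left(z,P \right)} = P + z$
$X^{2}{\left(2,-22 \right)} = \left(-22 + 2\right)^{2} = \left(-20\right)^{2} = 400$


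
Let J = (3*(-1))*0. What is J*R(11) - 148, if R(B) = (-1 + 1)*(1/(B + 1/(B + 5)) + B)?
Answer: -148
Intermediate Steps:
J = 0 (J = -3*0 = 0)
R(B) = 0 (R(B) = 0*(1/(B + 1/(5 + B)) + B) = 0*(B + 1/(B + 1/(5 + B))) = 0)
J*R(11) - 148 = 0*0 - 148 = 0 - 148 = -148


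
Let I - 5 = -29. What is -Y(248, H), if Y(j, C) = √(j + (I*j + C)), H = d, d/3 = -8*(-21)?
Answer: -20*I*√13 ≈ -72.111*I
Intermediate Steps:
I = -24 (I = 5 - 29 = -24)
d = 504 (d = 3*(-8*(-21)) = 3*168 = 504)
H = 504
Y(j, C) = √(C - 23*j) (Y(j, C) = √(j + (-24*j + C)) = √(j + (C - 24*j)) = √(C - 23*j))
-Y(248, H) = -√(504 - 23*248) = -√(504 - 5704) = -√(-5200) = -20*I*√13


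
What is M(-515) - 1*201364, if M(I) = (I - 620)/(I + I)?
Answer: -41480757/206 ≈ -2.0136e+5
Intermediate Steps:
M(I) = (-620 + I)/(2*I) (M(I) = (-620 + I)/((2*I)) = (-620 + I)*(1/(2*I)) = (-620 + I)/(2*I))
M(-515) - 1*201364 = (½)*(-620 - 515)/(-515) - 1*201364 = (½)*(-1/515)*(-1135) - 201364 = 227/206 - 201364 = -41480757/206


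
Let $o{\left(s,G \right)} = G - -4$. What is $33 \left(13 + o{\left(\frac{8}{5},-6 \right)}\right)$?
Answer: $363$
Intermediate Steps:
$o{\left(s,G \right)} = 4 + G$ ($o{\left(s,G \right)} = G + 4 = 4 + G$)
$33 \left(13 + o{\left(\frac{8}{5},-6 \right)}\right) = 33 \left(13 + \left(4 - 6\right)\right) = 33 \left(13 - 2\right) = 33 \cdot 11 = 363$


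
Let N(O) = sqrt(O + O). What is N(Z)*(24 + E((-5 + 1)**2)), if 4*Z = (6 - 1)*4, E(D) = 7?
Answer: 31*sqrt(10) ≈ 98.031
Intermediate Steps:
Z = 5 (Z = ((6 - 1)*4)/4 = (5*4)/4 = (1/4)*20 = 5)
N(O) = sqrt(2)*sqrt(O) (N(O) = sqrt(2*O) = sqrt(2)*sqrt(O))
N(Z)*(24 + E((-5 + 1)**2)) = (sqrt(2)*sqrt(5))*(24 + 7) = sqrt(10)*31 = 31*sqrt(10)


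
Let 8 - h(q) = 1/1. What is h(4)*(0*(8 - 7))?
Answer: 0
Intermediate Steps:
h(q) = 7 (h(q) = 8 - 1/1 = 8 - 1*1 = 8 - 1 = 7)
h(4)*(0*(8 - 7)) = 7*(0*(8 - 7)) = 7*(0*1) = 7*0 = 0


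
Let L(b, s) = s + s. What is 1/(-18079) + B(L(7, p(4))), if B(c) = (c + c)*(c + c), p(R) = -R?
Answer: 4628223/18079 ≈ 256.00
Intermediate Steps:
L(b, s) = 2*s
B(c) = 4*c² (B(c) = (2*c)*(2*c) = 4*c²)
1/(-18079) + B(L(7, p(4))) = 1/(-18079) + 4*(2*(-1*4))² = -1/18079 + 4*(2*(-4))² = -1/18079 + 4*(-8)² = -1/18079 + 4*64 = -1/18079 + 256 = 4628223/18079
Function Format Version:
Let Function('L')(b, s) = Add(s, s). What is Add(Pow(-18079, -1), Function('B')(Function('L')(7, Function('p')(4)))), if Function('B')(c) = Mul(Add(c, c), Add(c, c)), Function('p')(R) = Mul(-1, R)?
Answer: Rational(4628223, 18079) ≈ 256.00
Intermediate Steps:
Function('L')(b, s) = Mul(2, s)
Function('B')(c) = Mul(4, Pow(c, 2)) (Function('B')(c) = Mul(Mul(2, c), Mul(2, c)) = Mul(4, Pow(c, 2)))
Add(Pow(-18079, -1), Function('B')(Function('L')(7, Function('p')(4)))) = Add(Pow(-18079, -1), Mul(4, Pow(Mul(2, Mul(-1, 4)), 2))) = Add(Rational(-1, 18079), Mul(4, Pow(Mul(2, -4), 2))) = Add(Rational(-1, 18079), Mul(4, Pow(-8, 2))) = Add(Rational(-1, 18079), Mul(4, 64)) = Add(Rational(-1, 18079), 256) = Rational(4628223, 18079)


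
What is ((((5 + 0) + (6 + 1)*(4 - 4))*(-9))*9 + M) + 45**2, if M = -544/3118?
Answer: 2525308/1559 ≈ 1619.8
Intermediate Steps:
M = -272/1559 (M = -544*1/3118 = -272/1559 ≈ -0.17447)
((((5 + 0) + (6 + 1)*(4 - 4))*(-9))*9 + M) + 45**2 = ((((5 + 0) + (6 + 1)*(4 - 4))*(-9))*9 - 272/1559) + 45**2 = (((5 + 7*0)*(-9))*9 - 272/1559) + 2025 = (((5 + 0)*(-9))*9 - 272/1559) + 2025 = ((5*(-9))*9 - 272/1559) + 2025 = (-45*9 - 272/1559) + 2025 = (-405 - 272/1559) + 2025 = -631667/1559 + 2025 = 2525308/1559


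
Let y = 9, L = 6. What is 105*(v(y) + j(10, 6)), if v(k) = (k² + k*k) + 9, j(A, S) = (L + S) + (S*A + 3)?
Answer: 25830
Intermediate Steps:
j(A, S) = 9 + S + A*S (j(A, S) = (6 + S) + (S*A + 3) = (6 + S) + (A*S + 3) = (6 + S) + (3 + A*S) = 9 + S + A*S)
v(k) = 9 + 2*k² (v(k) = (k² + k²) + 9 = 2*k² + 9 = 9 + 2*k²)
105*(v(y) + j(10, 6)) = 105*((9 + 2*9²) + (9 + 6 + 10*6)) = 105*((9 + 2*81) + (9 + 6 + 60)) = 105*((9 + 162) + 75) = 105*(171 + 75) = 105*246 = 25830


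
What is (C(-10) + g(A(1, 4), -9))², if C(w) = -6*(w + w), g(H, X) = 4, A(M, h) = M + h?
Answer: 15376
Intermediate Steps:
C(w) = -12*w
(C(-10) + g(A(1, 4), -9))² = (-12*(-10) + 4)² = (120 + 4)² = 124² = 15376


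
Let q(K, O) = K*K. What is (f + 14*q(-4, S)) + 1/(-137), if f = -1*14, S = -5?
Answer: 28769/137 ≈ 209.99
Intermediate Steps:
f = -14
q(K, O) = K²
(f + 14*q(-4, S)) + 1/(-137) = (-14 + 14*(-4)²) + 1/(-137) = (-14 + 14*16) - 1/137 = (-14 + 224) - 1/137 = 210 - 1/137 = 28769/137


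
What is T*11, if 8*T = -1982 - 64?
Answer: -11253/4 ≈ -2813.3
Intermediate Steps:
T = -1023/4 (T = (-1982 - 64)/8 = (⅛)*(-2046) = -1023/4 ≈ -255.75)
T*11 = -1023/4*11 = -11253/4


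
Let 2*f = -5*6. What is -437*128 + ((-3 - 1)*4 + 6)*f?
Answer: -55786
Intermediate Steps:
f = -15 (f = (-5*6)/2 = (1/2)*(-30) = -15)
-437*128 + ((-3 - 1)*4 + 6)*f = -437*128 + ((-3 - 1)*4 + 6)*(-15) = -55936 + (-4*4 + 6)*(-15) = -55936 + (-16 + 6)*(-15) = -55936 - 10*(-15) = -55936 + 150 = -55786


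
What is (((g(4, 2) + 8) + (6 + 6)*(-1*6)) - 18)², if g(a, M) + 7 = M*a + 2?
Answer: 6241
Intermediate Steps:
g(a, M) = -5 + M*a (g(a, M) = -7 + (M*a + 2) = -7 + (2 + M*a) = -5 + M*a)
(((g(4, 2) + 8) + (6 + 6)*(-1*6)) - 18)² = ((((-5 + 2*4) + 8) + (6 + 6)*(-1*6)) - 18)² = ((((-5 + 8) + 8) + 12*(-6)) - 18)² = (((3 + 8) - 72) - 18)² = ((11 - 72) - 18)² = (-61 - 18)² = (-79)² = 6241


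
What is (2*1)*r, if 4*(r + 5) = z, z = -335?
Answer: -355/2 ≈ -177.50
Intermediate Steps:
r = -355/4 (r = -5 + (¼)*(-335) = -5 - 335/4 = -355/4 ≈ -88.750)
(2*1)*r = (2*1)*(-355/4) = 2*(-355/4) = -355/2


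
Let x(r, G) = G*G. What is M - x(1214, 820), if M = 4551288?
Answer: 3878888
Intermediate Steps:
x(r, G) = G**2
M - x(1214, 820) = 4551288 - 1*820**2 = 4551288 - 1*672400 = 4551288 - 672400 = 3878888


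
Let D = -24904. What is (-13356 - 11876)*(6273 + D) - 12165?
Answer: 470085227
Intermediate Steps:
(-13356 - 11876)*(6273 + D) - 12165 = (-13356 - 11876)*(6273 - 24904) - 12165 = -25232*(-18631) - 12165 = 470097392 - 12165 = 470085227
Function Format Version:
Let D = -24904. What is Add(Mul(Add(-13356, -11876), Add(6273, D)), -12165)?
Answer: 470085227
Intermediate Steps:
Add(Mul(Add(-13356, -11876), Add(6273, D)), -12165) = Add(Mul(Add(-13356, -11876), Add(6273, -24904)), -12165) = Add(Mul(-25232, -18631), -12165) = Add(470097392, -12165) = 470085227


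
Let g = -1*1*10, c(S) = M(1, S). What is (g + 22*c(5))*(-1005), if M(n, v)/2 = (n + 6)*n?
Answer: -299490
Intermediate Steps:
M(n, v) = 2*n*(6 + n) (M(n, v) = 2*((n + 6)*n) = 2*((6 + n)*n) = 2*(n*(6 + n)) = 2*n*(6 + n))
c(S) = 14 (c(S) = 2*1*(6 + 1) = 2*1*7 = 14)
g = -10 (g = -1*10 = -10)
(g + 22*c(5))*(-1005) = (-10 + 22*14)*(-1005) = (-10 + 308)*(-1005) = 298*(-1005) = -299490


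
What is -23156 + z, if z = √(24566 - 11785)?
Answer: -23156 + √12781 ≈ -23043.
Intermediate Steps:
z = √12781 ≈ 113.05
-23156 + z = -23156 + √12781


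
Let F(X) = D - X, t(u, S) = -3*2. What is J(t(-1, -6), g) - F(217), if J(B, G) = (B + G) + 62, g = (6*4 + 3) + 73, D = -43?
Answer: 416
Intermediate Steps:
t(u, S) = -6
F(X) = -43 - X
g = 100 (g = (24 + 3) + 73 = 27 + 73 = 100)
J(B, G) = 62 + B + G
J(t(-1, -6), g) - F(217) = (62 - 6 + 100) - (-43 - 1*217) = 156 - (-43 - 217) = 156 - 1*(-260) = 156 + 260 = 416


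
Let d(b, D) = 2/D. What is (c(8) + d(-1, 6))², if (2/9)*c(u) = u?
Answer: 11881/9 ≈ 1320.1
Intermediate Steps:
c(u) = 9*u/2
(c(8) + d(-1, 6))² = ((9/2)*8 + 2/6)² = (36 + 2*(⅙))² = (36 + ⅓)² = (109/3)² = 11881/9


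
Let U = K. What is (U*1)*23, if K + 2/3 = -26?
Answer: -1840/3 ≈ -613.33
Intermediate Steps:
K = -80/3 (K = -2/3 - 26 = -80/3 ≈ -26.667)
U = -80/3 ≈ -26.667
(U*1)*23 = -80/3*1*23 = -80/3*23 = -1840/3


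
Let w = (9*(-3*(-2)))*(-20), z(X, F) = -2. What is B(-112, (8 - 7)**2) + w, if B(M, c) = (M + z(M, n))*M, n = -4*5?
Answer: 11688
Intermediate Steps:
n = -20
B(M, c) = M*(-2 + M) (B(M, c) = (M - 2)*M = (-2 + M)*M = M*(-2 + M))
w = -1080 (w = (9*6)*(-20) = 54*(-20) = -1080)
B(-112, (8 - 7)**2) + w = -112*(-2 - 112) - 1080 = -112*(-114) - 1080 = 12768 - 1080 = 11688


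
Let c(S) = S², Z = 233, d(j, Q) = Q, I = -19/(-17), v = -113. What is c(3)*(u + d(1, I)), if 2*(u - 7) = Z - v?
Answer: 27711/17 ≈ 1630.1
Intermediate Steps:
I = 19/17 (I = -19*(-1/17) = 19/17 ≈ 1.1176)
u = 180 (u = 7 + (233 - 1*(-113))/2 = 7 + (233 + 113)/2 = 7 + (½)*346 = 7 + 173 = 180)
c(3)*(u + d(1, I)) = 3²*(180 + 19/17) = 9*(3079/17) = 27711/17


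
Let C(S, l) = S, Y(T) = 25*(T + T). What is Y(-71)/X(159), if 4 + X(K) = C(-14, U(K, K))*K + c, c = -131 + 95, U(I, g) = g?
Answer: 1775/1133 ≈ 1.5666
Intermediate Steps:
Y(T) = 50*T (Y(T) = 25*(2*T) = 50*T)
c = -36
X(K) = -40 - 14*K (X(K) = -4 + (-14*K - 36) = -4 + (-36 - 14*K) = -40 - 14*K)
Y(-71)/X(159) = (50*(-71))/(-40 - 14*159) = -3550/(-40 - 2226) = -3550/(-2266) = -3550*(-1/2266) = 1775/1133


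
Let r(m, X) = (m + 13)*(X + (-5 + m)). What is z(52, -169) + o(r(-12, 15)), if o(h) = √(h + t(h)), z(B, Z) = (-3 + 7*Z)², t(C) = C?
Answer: 1406596 + 2*I ≈ 1.4066e+6 + 2.0*I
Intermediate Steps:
r(m, X) = (13 + m)*(-5 + X + m)
o(h) = √2*√h (o(h) = √(h + h) = √(2*h) = √2*√h)
z(52, -169) + o(r(-12, 15)) = (-3 + 7*(-169))² + √2*√(-65 + (-12)² + 8*(-12) + 13*15 + 15*(-12)) = (-3 - 1183)² + √2*√(-65 + 144 - 96 + 195 - 180) = (-1186)² + √2*√(-2) = 1406596 + √2*(I*√2) = 1406596 + 2*I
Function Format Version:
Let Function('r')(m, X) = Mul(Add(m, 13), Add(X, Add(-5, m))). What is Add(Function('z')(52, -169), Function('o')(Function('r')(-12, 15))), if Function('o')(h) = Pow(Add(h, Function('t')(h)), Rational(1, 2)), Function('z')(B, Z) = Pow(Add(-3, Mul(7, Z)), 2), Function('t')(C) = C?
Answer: Add(1406596, Mul(2, I)) ≈ Add(1.4066e+6, Mul(2.0000, I))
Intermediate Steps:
Function('r')(m, X) = Mul(Add(13, m), Add(-5, X, m))
Function('o')(h) = Mul(Pow(2, Rational(1, 2)), Pow(h, Rational(1, 2))) (Function('o')(h) = Pow(Add(h, h), Rational(1, 2)) = Pow(Mul(2, h), Rational(1, 2)) = Mul(Pow(2, Rational(1, 2)), Pow(h, Rational(1, 2))))
Add(Function('z')(52, -169), Function('o')(Function('r')(-12, 15))) = Add(Pow(Add(-3, Mul(7, -169)), 2), Mul(Pow(2, Rational(1, 2)), Pow(Add(-65, Pow(-12, 2), Mul(8, -12), Mul(13, 15), Mul(15, -12)), Rational(1, 2)))) = Add(Pow(Add(-3, -1183), 2), Mul(Pow(2, Rational(1, 2)), Pow(Add(-65, 144, -96, 195, -180), Rational(1, 2)))) = Add(Pow(-1186, 2), Mul(Pow(2, Rational(1, 2)), Pow(-2, Rational(1, 2)))) = Add(1406596, Mul(Pow(2, Rational(1, 2)), Mul(I, Pow(2, Rational(1, 2))))) = Add(1406596, Mul(2, I))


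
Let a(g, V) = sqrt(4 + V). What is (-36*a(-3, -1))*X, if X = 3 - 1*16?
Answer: 468*sqrt(3) ≈ 810.60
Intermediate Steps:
X = -13 (X = 3 - 16 = -13)
(-36*a(-3, -1))*X = -36*sqrt(4 - 1)*(-13) = -36*sqrt(3)*(-13) = 468*sqrt(3)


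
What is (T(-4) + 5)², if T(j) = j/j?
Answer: 36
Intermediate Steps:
T(j) = 1
(T(-4) + 5)² = (1 + 5)² = 6² = 36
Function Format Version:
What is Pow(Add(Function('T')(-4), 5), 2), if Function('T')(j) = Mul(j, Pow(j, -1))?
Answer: 36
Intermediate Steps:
Function('T')(j) = 1
Pow(Add(Function('T')(-4), 5), 2) = Pow(Add(1, 5), 2) = Pow(6, 2) = 36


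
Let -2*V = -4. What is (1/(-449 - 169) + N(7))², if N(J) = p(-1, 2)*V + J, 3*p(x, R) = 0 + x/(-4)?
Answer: 544644/10609 ≈ 51.338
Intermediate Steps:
V = 2 (V = -½*(-4) = 2)
p(x, R) = -x/12 (p(x, R) = (0 + x/(-4))/3 = (0 + x*(-¼))/3 = (0 - x/4)/3 = (-x/4)/3 = -x/12)
N(J) = ⅙ + J (N(J) = -1/12*(-1)*2 + J = (1/12)*2 + J = ⅙ + J)
(1/(-449 - 169) + N(7))² = (1/(-449 - 169) + (⅙ + 7))² = (1/(-618) + 43/6)² = (-1/618 + 43/6)² = (738/103)² = 544644/10609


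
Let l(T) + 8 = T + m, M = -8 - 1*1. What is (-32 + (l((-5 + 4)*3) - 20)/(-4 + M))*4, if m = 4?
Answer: -1556/13 ≈ -119.69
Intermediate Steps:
M = -9 (M = -8 - 1 = -9)
l(T) = -4 + T (l(T) = -8 + (T + 4) = -8 + (4 + T) = -4 + T)
(-32 + (l((-5 + 4)*3) - 20)/(-4 + M))*4 = (-32 + ((-4 + (-5 + 4)*3) - 20)/(-4 - 9))*4 = (-32 + ((-4 - 1*3) - 20)/(-13))*4 = (-32 + ((-4 - 3) - 20)*(-1/13))*4 = (-32 + (-7 - 20)*(-1/13))*4 = (-32 - 27*(-1/13))*4 = (-32 + 27/13)*4 = -389/13*4 = -1556/13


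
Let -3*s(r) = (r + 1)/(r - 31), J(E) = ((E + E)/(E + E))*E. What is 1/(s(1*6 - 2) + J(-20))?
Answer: -81/1615 ≈ -0.050155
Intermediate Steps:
J(E) = E (J(E) = ((2*E)/((2*E)))*E = ((2*E)*(1/(2*E)))*E = 1*E = E)
s(r) = -(1 + r)/(3*(-31 + r)) (s(r) = -(r + 1)/(3*(r - 31)) = -(1 + r)/(3*(-31 + r)))
1/(s(1*6 - 2) + J(-20)) = 1/((-1 - (1*6 - 2))/(3*(-31 + (1*6 - 2))) - 20) = 1/((-1 - (6 - 2))/(3*(-31 + (6 - 2))) - 20) = 1/((-1 - 1*4)/(3*(-31 + 4)) - 20) = 1/((1/3)*(-1 - 4)/(-27) - 20) = 1/((1/3)*(-1/27)*(-5) - 20) = 1/(5/81 - 20) = 1/(-1615/81) = -81/1615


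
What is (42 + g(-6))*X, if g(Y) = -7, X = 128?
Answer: 4480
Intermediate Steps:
(42 + g(-6))*X = (42 - 7)*128 = 35*128 = 4480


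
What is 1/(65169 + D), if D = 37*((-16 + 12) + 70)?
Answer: 1/67611 ≈ 1.4790e-5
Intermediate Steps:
D = 2442 (D = 37*(-4 + 70) = 37*66 = 2442)
1/(65169 + D) = 1/(65169 + 2442) = 1/67611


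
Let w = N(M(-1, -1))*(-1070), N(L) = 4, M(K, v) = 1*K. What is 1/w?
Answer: -1/4280 ≈ -0.00023364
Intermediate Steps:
M(K, v) = K
w = -4280 (w = 4*(-1070) = -4280)
1/w = 1/(-4280) = -1/4280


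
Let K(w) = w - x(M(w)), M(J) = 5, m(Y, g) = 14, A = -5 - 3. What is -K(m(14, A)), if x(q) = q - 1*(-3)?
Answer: -6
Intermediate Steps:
A = -8
x(q) = 3 + q (x(q) = q + 3 = 3 + q)
K(w) = -8 + w (K(w) = w - (3 + 5) = w - 1*8 = w - 8 = -8 + w)
-K(m(14, A)) = -(-8 + 14) = -1*6 = -6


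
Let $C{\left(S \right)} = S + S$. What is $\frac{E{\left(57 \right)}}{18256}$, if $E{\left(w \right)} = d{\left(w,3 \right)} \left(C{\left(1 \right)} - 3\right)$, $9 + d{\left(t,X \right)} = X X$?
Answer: $0$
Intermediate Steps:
$d{\left(t,X \right)} = -9 + X^{2}$ ($d{\left(t,X \right)} = -9 + X X = -9 + X^{2}$)
$C{\left(S \right)} = 2 S$
$E{\left(w \right)} = 0$ ($E{\left(w \right)} = \left(-9 + 3^{2}\right) \left(2 \cdot 1 - 3\right) = \left(-9 + 9\right) \left(2 - 3\right) = 0 \left(-1\right) = 0$)
$\frac{E{\left(57 \right)}}{18256} = \frac{0}{18256} = 0 \cdot \frac{1}{18256} = 0$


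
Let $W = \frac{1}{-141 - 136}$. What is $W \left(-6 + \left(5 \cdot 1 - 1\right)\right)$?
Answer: $\frac{2}{277} \approx 0.0072202$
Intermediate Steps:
$W = - \frac{1}{277}$ ($W = \frac{1}{-277} = - \frac{1}{277} \approx -0.0036101$)
$W \left(-6 + \left(5 \cdot 1 - 1\right)\right) = - \frac{-6 + \left(5 \cdot 1 - 1\right)}{277} = - \frac{-6 + \left(5 - 1\right)}{277} = - \frac{-6 + 4}{277} = \left(- \frac{1}{277}\right) \left(-2\right) = \frac{2}{277}$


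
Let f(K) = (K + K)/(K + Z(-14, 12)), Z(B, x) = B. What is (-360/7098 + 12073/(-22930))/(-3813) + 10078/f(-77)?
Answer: 6775530839162039/1137753787170 ≈ 5955.2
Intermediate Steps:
f(K) = 2*K/(-14 + K) (f(K) = (K + K)/(K - 14) = (2*K)/(-14 + K) = 2*K/(-14 + K))
(-360/7098 + 12073/(-22930))/(-3813) + 10078/f(-77) = (-360/7098 + 12073/(-22930))/(-3813) + 10078/((2*(-77)/(-14 - 77))) = (-360*1/7098 + 12073*(-1/22930))*(-1/3813) + 10078/((2*(-77)/(-91))) = (-60/1183 - 12073/22930)*(-1/3813) + 10078/((2*(-77)*(-1/91))) = -15658159/27126190*(-1/3813) + 10078/(22/13) = 15658159/103432162470 + 10078*(13/22) = 15658159/103432162470 + 65507/11 = 6775530839162039/1137753787170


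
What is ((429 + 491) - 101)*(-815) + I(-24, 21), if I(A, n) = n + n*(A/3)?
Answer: -667632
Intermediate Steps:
I(A, n) = n + A*n/3 (I(A, n) = n + n*(A*(⅓)) = n + n*(A/3) = n + A*n/3)
((429 + 491) - 101)*(-815) + I(-24, 21) = ((429 + 491) - 101)*(-815) + (⅓)*21*(3 - 24) = (920 - 101)*(-815) + (⅓)*21*(-21) = 819*(-815) - 147 = -667485 - 147 = -667632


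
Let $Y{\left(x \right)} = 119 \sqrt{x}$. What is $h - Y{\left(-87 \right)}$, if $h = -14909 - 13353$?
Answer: $-28262 - 119 i \sqrt{87} \approx -28262.0 - 1110.0 i$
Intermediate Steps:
$h = -28262$
$h - Y{\left(-87 \right)} = -28262 - 119 \sqrt{-87} = -28262 - 119 i \sqrt{87}$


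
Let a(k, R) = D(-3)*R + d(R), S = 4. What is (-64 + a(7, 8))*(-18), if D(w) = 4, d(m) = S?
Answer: 504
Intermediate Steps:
d(m) = 4
a(k, R) = 4 + 4*R (a(k, R) = 4*R + 4 = 4 + 4*R)
(-64 + a(7, 8))*(-18) = (-64 + (4 + 4*8))*(-18) = (-64 + (4 + 32))*(-18) = (-64 + 36)*(-18) = -28*(-18) = 504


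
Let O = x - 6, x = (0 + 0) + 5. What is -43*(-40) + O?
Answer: 1719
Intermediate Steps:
x = 5 (x = 0 + 5 = 5)
O = -1 (O = 5 - 6 = -1)
-43*(-40) + O = -43*(-40) - 1 = 1720 - 1 = 1719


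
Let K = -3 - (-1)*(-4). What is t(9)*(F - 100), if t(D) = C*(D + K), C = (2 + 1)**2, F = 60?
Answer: -720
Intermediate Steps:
K = -7 (K = -3 - 1*4 = -3 - 4 = -7)
C = 9 (C = 3**2 = 9)
t(D) = -63 + 9*D (t(D) = 9*(D - 7) = 9*(-7 + D) = -63 + 9*D)
t(9)*(F - 100) = (-63 + 9*9)*(60 - 100) = (-63 + 81)*(-40) = 18*(-40) = -720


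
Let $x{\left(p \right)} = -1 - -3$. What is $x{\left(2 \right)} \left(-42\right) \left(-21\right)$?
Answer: $1764$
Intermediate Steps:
$x{\left(p \right)} = 2$ ($x{\left(p \right)} = -1 + 3 = 2$)
$x{\left(2 \right)} \left(-42\right) \left(-21\right) = 2 \left(-42\right) \left(-21\right) = \left(-84\right) \left(-21\right) = 1764$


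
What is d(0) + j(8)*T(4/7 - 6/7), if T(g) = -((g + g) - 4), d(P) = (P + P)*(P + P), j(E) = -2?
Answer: -64/7 ≈ -9.1429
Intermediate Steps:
d(P) = 4*P**2 (d(P) = (2*P)*(2*P) = 4*P**2)
T(g) = 4 - 2*g (T(g) = -(2*g - 4) = -(-4 + 2*g) = 4 - 2*g)
d(0) + j(8)*T(4/7 - 6/7) = 4*0**2 - 2*(4 - 2*(4/7 - 6/7)) = 4*0 - 2*(4 - 2*(4*(1/7) - 6*1/7)) = 0 - 2*(4 - 2*(4/7 - 6/7)) = 0 - 2*(4 - 2*(-2/7)) = 0 - 2*(4 + 4/7) = 0 - 2*32/7 = 0 - 64/7 = -64/7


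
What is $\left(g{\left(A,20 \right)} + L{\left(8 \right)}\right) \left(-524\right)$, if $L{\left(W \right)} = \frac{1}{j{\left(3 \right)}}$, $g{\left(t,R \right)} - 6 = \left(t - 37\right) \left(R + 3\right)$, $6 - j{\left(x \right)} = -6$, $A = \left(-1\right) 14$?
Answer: $\frac{1834393}{3} \approx 6.1146 \cdot 10^{5}$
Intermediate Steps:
$A = -14$
$j{\left(x \right)} = 12$ ($j{\left(x \right)} = 6 - -6 = 6 + 6 = 12$)
$g{\left(t,R \right)} = 6 + \left(-37 + t\right) \left(3 + R\right)$ ($g{\left(t,R \right)} = 6 + \left(t - 37\right) \left(R + 3\right) = 6 + \left(-37 + t\right) \left(3 + R\right)$)
$L{\left(W \right)} = \frac{1}{12}$
$\left(g{\left(A,20 \right)} + L{\left(8 \right)}\right) \left(-524\right) = \left(\left(-105 - 740 + 3 \left(-14\right) + 20 \left(-14\right)\right) + \frac{1}{12}\right) \left(-524\right) = \left(\left(-105 - 740 - 42 - 280\right) + \frac{1}{12}\right) \left(-524\right) = \left(-1167 + \frac{1}{12}\right) \left(-524\right) = \left(- \frac{14003}{12}\right) \left(-524\right) = \frac{1834393}{3}$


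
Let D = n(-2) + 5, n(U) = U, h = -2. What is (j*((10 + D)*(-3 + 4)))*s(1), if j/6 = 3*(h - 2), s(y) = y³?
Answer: -936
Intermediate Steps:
D = 3 (D = -2 + 5 = 3)
j = -72 (j = 6*(3*(-2 - 2)) = 6*(3*(-4)) = 6*(-12) = -72)
(j*((10 + D)*(-3 + 4)))*s(1) = -72*(10 + 3)*(-3 + 4)*1³ = -936*1 = -936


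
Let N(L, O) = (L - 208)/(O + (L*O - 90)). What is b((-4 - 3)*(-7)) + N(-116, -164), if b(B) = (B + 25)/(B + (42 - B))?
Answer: 343843/197085 ≈ 1.7446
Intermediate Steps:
N(L, O) = (-208 + L)/(-90 + O + L*O) (N(L, O) = (-208 + L)/(O + (-90 + L*O)) = (-208 + L)/(-90 + O + L*O))
b(B) = 25/42 + B/42 (b(B) = (25 + B)/42 = (25 + B)*(1/42) = 25/42 + B/42)
b((-4 - 3)*(-7)) + N(-116, -164) = (25/42 + ((-4 - 3)*(-7))/42) + (-208 - 116)/(-90 - 164 - 116*(-164)) = (25/42 + (-7*(-7))/42) - 324/(-90 - 164 + 19024) = (25/42 + (1/42)*49) - 324/18770 = (25/42 + 7/6) + (1/18770)*(-324) = 37/21 - 162/9385 = 343843/197085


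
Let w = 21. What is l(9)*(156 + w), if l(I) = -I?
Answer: -1593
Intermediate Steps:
l(9)*(156 + w) = (-1*9)*(156 + 21) = -9*177 = -1593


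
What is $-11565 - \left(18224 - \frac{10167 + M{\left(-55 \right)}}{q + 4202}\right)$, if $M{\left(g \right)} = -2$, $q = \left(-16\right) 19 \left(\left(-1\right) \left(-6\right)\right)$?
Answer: $- \frac{70828077}{2378} \approx -29785.0$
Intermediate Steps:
$q = -1824$ ($q = \left(-304\right) 6 = -1824$)
$-11565 - \left(18224 - \frac{10167 + M{\left(-55 \right)}}{q + 4202}\right) = -11565 - \left(18224 - \frac{10167 - 2}{-1824 + 4202}\right) = -11565 - \left(18224 - \frac{10165}{2378}\right) = -11565 + \left(-18224 + 10165 \cdot \frac{1}{2378}\right) = -11565 + \left(-18224 + \frac{10165}{2378}\right) = -11565 - \frac{43326507}{2378} = - \frac{70828077}{2378}$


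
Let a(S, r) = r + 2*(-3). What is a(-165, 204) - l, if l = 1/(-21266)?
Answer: 4210669/21266 ≈ 198.00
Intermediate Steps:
a(S, r) = -6 + r (a(S, r) = r - 6 = -6 + r)
l = -1/21266 ≈ -4.7023e-5
a(-165, 204) - l = (-6 + 204) - 1*(-1/21266) = 198 + 1/21266 = 4210669/21266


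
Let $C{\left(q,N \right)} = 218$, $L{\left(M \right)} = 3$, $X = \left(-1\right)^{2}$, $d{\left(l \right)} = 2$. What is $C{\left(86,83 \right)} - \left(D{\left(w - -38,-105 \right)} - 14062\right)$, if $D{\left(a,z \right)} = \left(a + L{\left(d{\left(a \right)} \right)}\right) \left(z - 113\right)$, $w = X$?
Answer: $23436$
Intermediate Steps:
$X = 1$
$w = 1$
$D{\left(a,z \right)} = \left(-113 + z\right) \left(3 + a\right)$ ($D{\left(a,z \right)} = \left(a + 3\right) \left(z - 113\right) = \left(3 + a\right) \left(-113 + z\right) = \left(-113 + z\right) \left(3 + a\right)$)
$C{\left(86,83 \right)} - \left(D{\left(w - -38,-105 \right)} - 14062\right) = 218 - \left(\left(-339 - 113 \left(1 - -38\right) + 3 \left(-105\right) + \left(1 - -38\right) \left(-105\right)\right) - 14062\right) = 218 - \left(\left(-339 - 113 \left(1 + 38\right) - 315 + \left(1 + 38\right) \left(-105\right)\right) - 14062\right) = 218 - \left(\left(-339 - 4407 - 315 + 39 \left(-105\right)\right) - 14062\right) = 218 - \left(\left(-339 - 4407 - 315 - 4095\right) - 14062\right) = 218 - \left(-9156 - 14062\right) = 218 - -23218 = 218 + 23218 = 23436$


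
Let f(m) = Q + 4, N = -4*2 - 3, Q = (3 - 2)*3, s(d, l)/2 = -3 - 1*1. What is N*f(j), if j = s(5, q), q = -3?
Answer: -77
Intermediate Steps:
s(d, l) = -8 (s(d, l) = 2*(-3 - 1*1) = 2*(-3 - 1) = 2*(-4) = -8)
Q = 3 (Q = 1*3 = 3)
j = -8
N = -11 (N = -8 - 3 = -11)
f(m) = 7 (f(m) = 3 + 4 = 7)
N*f(j) = -11*7 = -77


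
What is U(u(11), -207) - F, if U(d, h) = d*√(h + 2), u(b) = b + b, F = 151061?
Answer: -151061 + 22*I*√205 ≈ -1.5106e+5 + 314.99*I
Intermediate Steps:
u(b) = 2*b
U(d, h) = d*√(2 + h)
U(u(11), -207) - F = (2*11)*√(2 - 207) - 1*151061 = 22*√(-205) - 151061 = 22*(I*√205) - 151061 = 22*I*√205 - 151061 = -151061 + 22*I*√205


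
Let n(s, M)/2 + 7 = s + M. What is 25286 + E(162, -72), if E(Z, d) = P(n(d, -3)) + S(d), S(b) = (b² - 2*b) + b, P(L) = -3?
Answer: 30539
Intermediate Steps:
n(s, M) = -14 + 2*M + 2*s (n(s, M) = -14 + 2*(s + M) = -14 + 2*(M + s) = -14 + (2*M + 2*s) = -14 + 2*M + 2*s)
S(b) = b² - b
E(Z, d) = -3 + d*(-1 + d)
25286 + E(162, -72) = 25286 + (-3 - 72*(-1 - 72)) = 25286 + (-3 - 72*(-73)) = 25286 + (-3 + 5256) = 25286 + 5253 = 30539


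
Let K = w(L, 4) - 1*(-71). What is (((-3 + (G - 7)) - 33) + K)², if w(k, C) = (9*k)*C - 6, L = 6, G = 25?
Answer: 69169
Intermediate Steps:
w(k, C) = -6 + 9*C*k (w(k, C) = 9*C*k - 6 = -6 + 9*C*k)
K = 281 (K = (-6 + 9*4*6) - 1*(-71) = (-6 + 216) + 71 = 210 + 71 = 281)
(((-3 + (G - 7)) - 33) + K)² = (((-3 + (25 - 7)) - 33) + 281)² = (((-3 + 18) - 33) + 281)² = ((15 - 33) + 281)² = (-18 + 281)² = 263² = 69169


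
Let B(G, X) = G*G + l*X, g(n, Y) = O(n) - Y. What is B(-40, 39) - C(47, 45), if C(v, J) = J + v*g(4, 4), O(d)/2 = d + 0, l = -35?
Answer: 2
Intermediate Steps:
O(d) = 2*d (O(d) = 2*(d + 0) = 2*d)
g(n, Y) = -Y + 2*n (g(n, Y) = 2*n - Y = -Y + 2*n)
B(G, X) = G² - 35*X (B(G, X) = G*G - 35*X = G² - 35*X)
C(v, J) = J + 4*v (C(v, J) = J + v*(-1*4 + 2*4) = J + v*(-4 + 8) = J + v*4 = J + 4*v)
B(-40, 39) - C(47, 45) = ((-40)² - 35*39) - (45 + 4*47) = (1600 - 1365) - (45 + 188) = 235 - 1*233 = 235 - 233 = 2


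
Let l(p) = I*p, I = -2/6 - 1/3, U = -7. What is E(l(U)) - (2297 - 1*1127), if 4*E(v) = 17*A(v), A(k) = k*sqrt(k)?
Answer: -1170 + 119*sqrt(42)/18 ≈ -1127.2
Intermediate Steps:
I = -2/3 (I = -2*1/6 - 1*1/3 = -1/3 - 1/3 = -2/3 ≈ -0.66667)
A(k) = k**(3/2)
l(p) = -2*p/3
E(v) = 17*v**(3/2)/4 (E(v) = (17*v**(3/2))/4 = 17*v**(3/2)/4)
E(l(U)) - (2297 - 1*1127) = 17*(-2/3*(-7))**(3/2)/4 - (2297 - 1*1127) = 17*(14/3)**(3/2)/4 - (2297 - 1127) = 17*(14*sqrt(42)/9)/4 - 1*1170 = 119*sqrt(42)/18 - 1170 = -1170 + 119*sqrt(42)/18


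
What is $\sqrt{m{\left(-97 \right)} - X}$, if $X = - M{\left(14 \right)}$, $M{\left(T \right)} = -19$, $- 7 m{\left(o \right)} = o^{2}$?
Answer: $\frac{i \sqrt{66794}}{7} \approx 36.921 i$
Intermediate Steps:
$m{\left(o \right)} = - \frac{o^{2}}{7}$
$X = 19$ ($X = \left(-1\right) \left(-19\right) = 19$)
$\sqrt{m{\left(-97 \right)} - X} = \sqrt{- \frac{\left(-97\right)^{2}}{7} - 19} = \sqrt{\left(- \frac{1}{7}\right) 9409 - 19} = \sqrt{- \frac{9409}{7} - 19} = \sqrt{- \frac{9542}{7}} = \frac{i \sqrt{66794}}{7}$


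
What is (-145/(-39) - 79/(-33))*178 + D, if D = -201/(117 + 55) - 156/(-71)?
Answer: 1901641487/1746316 ≈ 1088.9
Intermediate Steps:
D = 12561/12212 (D = -201/172 - 156*(-1/71) = -201*1/172 + 156/71 = -201/172 + 156/71 = 12561/12212 ≈ 1.0286)
(-145/(-39) - 79/(-33))*178 + D = (-145/(-39) - 79/(-33))*178 + 12561/12212 = (-145*(-1/39) - 79*(-1/33))*178 + 12561/12212 = (145/39 + 79/33)*178 + 12561/12212 = (874/143)*178 + 12561/12212 = 155572/143 + 12561/12212 = 1901641487/1746316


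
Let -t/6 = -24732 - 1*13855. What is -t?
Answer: -231522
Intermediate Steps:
t = 231522 (t = -6*(-24732 - 1*13855) = -6*(-24732 - 13855) = -6*(-38587) = 231522)
-t = -1*231522 = -231522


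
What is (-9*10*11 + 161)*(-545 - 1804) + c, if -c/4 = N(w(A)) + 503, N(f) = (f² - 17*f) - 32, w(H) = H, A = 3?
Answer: 1945605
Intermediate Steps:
N(f) = -32 + f² - 17*f
c = -1716 (c = -4*((-32 + 3² - 17*3) + 503) = -4*((-32 + 9 - 51) + 503) = -4*(-74 + 503) = -4*429 = -1716)
(-9*10*11 + 161)*(-545 - 1804) + c = (-9*10*11 + 161)*(-545 - 1804) - 1716 = (-90*11 + 161)*(-2349) - 1716 = (-990 + 161)*(-2349) - 1716 = -829*(-2349) - 1716 = 1947321 - 1716 = 1945605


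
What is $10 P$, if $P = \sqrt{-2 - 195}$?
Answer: $10 i \sqrt{197} \approx 140.36 i$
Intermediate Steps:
$P = i \sqrt{197}$ ($P = \sqrt{-197} = i \sqrt{197} \approx 14.036 i$)
$10 P = 10 i \sqrt{197}$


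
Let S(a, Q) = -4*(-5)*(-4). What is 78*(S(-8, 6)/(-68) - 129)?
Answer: -169494/17 ≈ -9970.2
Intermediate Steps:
S(a, Q) = -80 (S(a, Q) = 20*(-4) = -80)
78*(S(-8, 6)/(-68) - 129) = 78*(-80/(-68) - 129) = 78*(-80*(-1/68) - 129) = 78*(20/17 - 129) = 78*(-2173/17) = -169494/17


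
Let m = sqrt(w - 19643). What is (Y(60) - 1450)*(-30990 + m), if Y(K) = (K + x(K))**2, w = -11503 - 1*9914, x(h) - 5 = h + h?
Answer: -1015697250 + 65550*I*sqrt(10265) ≈ -1.0157e+9 + 6.6413e+6*I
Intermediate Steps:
x(h) = 5 + 2*h (x(h) = 5 + (h + h) = 5 + 2*h)
w = -21417 (w = -11503 - 9914 = -21417)
Y(K) = (5 + 3*K)**2 (Y(K) = (K + (5 + 2*K))**2 = (5 + 3*K)**2)
m = 2*I*sqrt(10265) (m = sqrt(-21417 - 19643) = sqrt(-41060) = 2*I*sqrt(10265) ≈ 202.63*I)
(Y(60) - 1450)*(-30990 + m) = ((5 + 3*60)**2 - 1450)*(-30990 + 2*I*sqrt(10265)) = ((5 + 180)**2 - 1450)*(-30990 + 2*I*sqrt(10265)) = (185**2 - 1450)*(-30990 + 2*I*sqrt(10265)) = (34225 - 1450)*(-30990 + 2*I*sqrt(10265)) = 32775*(-30990 + 2*I*sqrt(10265)) = -1015697250 + 65550*I*sqrt(10265)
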